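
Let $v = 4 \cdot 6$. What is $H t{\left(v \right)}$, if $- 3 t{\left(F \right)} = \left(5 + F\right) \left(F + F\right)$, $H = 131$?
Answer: $-60784$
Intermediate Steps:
$v = 24$
$t{\left(F \right)} = - \frac{2 F \left(5 + F\right)}{3}$ ($t{\left(F \right)} = - \frac{\left(5 + F\right) \left(F + F\right)}{3} = - \frac{\left(5 + F\right) 2 F}{3} = - \frac{2 F \left(5 + F\right)}{3}$)
$H t{\left(v \right)} = 131 \left(\left(- \frac{2}{3}\right) 24 \left(5 + 24\right)\right) = 131 \left(\left(- \frac{2}{3}\right) 24 \cdot 29\right) = 131 \left(-464\right) = -60784$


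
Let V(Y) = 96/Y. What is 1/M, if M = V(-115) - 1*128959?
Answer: -115/14830381 ≈ -7.7544e-6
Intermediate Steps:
M = -14830381/115 (M = 96/(-115) - 1*128959 = 96*(-1/115) - 128959 = -96/115 - 128959 = -14830381/115 ≈ -1.2896e+5)
1/M = 1/(-14830381/115) = -115/14830381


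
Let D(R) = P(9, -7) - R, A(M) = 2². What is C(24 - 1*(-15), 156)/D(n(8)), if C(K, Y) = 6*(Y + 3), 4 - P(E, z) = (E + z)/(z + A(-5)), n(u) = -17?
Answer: 2862/65 ≈ 44.031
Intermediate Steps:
A(M) = 4
P(E, z) = 4 - (E + z)/(4 + z) (P(E, z) = 4 - (E + z)/(z + 4) = 4 - (E + z)/(4 + z))
C(K, Y) = 18 + 6*Y (C(K, Y) = 6*(3 + Y) = 18 + 6*Y)
D(R) = 14/3 - R (D(R) = (16 - 1*9 + 3*(-7))/(4 - 7) - R = (16 - 9 - 21)/(-3) - R = -⅓*(-14) - R = 14/3 - R)
C(24 - 1*(-15), 156)/D(n(8)) = (18 + 6*156)/(14/3 - 1*(-17)) = (18 + 936)/(14/3 + 17) = 954/(65/3) = 954*(3/65) = 2862/65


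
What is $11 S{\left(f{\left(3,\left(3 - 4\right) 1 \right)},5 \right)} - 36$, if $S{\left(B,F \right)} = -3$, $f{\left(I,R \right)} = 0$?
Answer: $-69$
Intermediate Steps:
$11 S{\left(f{\left(3,\left(3 - 4\right) 1 \right)},5 \right)} - 36 = 11 \left(-3\right) - 36 = -33 - 36 = -69$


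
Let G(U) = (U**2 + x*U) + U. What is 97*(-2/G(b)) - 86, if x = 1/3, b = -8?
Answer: -7171/80 ≈ -89.637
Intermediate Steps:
x = 1/3 ≈ 0.33333
G(U) = U**2 + 4*U/3 (G(U) = (U**2 + U/3) + U = U**2 + 4*U/3)
97*(-2/G(b)) - 86 = 97*(-2*(-3/(8*(4 + 3*(-8))))) - 86 = 97*(-2*(-3/(8*(4 - 24)))) - 86 = 97*(-2/((1/3)*(-8)*(-20))) - 86 = 97*(-2/160/3) - 86 = 97*(-2*3/160) - 86 = 97*(-3/80) - 86 = -291/80 - 86 = -7171/80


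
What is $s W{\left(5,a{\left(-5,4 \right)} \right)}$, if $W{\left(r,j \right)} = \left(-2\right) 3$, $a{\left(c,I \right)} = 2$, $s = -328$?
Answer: $1968$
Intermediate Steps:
$W{\left(r,j \right)} = -6$
$s W{\left(5,a{\left(-5,4 \right)} \right)} = \left(-328\right) \left(-6\right) = 1968$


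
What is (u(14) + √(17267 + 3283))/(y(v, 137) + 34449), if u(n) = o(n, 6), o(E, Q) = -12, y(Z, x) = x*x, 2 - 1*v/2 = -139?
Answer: -6/26609 + 5*√822/53218 ≈ 0.0024682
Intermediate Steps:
v = 282 (v = 4 - 2*(-139) = 4 + 278 = 282)
y(Z, x) = x²
u(n) = -12
(u(14) + √(17267 + 3283))/(y(v, 137) + 34449) = (-12 + √(17267 + 3283))/(137² + 34449) = (-12 + √20550)/(18769 + 34449) = (-12 + 5*√822)/53218 = (-12 + 5*√822)*(1/53218) = -6/26609 + 5*√822/53218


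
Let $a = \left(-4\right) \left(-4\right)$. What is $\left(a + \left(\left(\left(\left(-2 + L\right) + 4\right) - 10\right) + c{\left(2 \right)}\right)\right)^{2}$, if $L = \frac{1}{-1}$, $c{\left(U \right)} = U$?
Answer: $81$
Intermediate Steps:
$L = -1$
$a = 16$
$\left(a + \left(\left(\left(\left(-2 + L\right) + 4\right) - 10\right) + c{\left(2 \right)}\right)\right)^{2} = \left(16 + \left(\left(\left(\left(-2 - 1\right) + 4\right) - 10\right) + 2\right)\right)^{2} = \left(16 + \left(\left(\left(-3 + 4\right) - 10\right) + 2\right)\right)^{2} = \left(16 + \left(\left(1 - 10\right) + 2\right)\right)^{2} = \left(16 + \left(-9 + 2\right)\right)^{2} = \left(16 - 7\right)^{2} = 9^{2} = 81$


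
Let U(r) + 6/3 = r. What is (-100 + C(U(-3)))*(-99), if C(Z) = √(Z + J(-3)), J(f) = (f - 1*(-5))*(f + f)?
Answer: 9900 - 99*I*√17 ≈ 9900.0 - 408.19*I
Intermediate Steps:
U(r) = -2 + r
J(f) = 2*f*(5 + f) (J(f) = (f + 5)*(2*f) = (5 + f)*(2*f) = 2*f*(5 + f))
C(Z) = √(-12 + Z) (C(Z) = √(Z + 2*(-3)*(5 - 3)) = √(Z + 2*(-3)*2) = √(Z - 12) = √(-12 + Z))
(-100 + C(U(-3)))*(-99) = (-100 + √(-12 + (-2 - 3)))*(-99) = (-100 + √(-12 - 5))*(-99) = (-100 + √(-17))*(-99) = (-100 + I*√17)*(-99) = 9900 - 99*I*√17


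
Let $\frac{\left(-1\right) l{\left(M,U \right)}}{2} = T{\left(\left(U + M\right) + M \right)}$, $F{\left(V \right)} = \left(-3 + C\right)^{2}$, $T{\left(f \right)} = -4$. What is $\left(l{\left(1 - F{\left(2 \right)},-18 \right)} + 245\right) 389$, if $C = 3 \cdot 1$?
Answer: $98417$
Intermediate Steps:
$C = 3$
$F{\left(V \right)} = 0$ ($F{\left(V \right)} = \left(-3 + 3\right)^{2} = 0^{2} = 0$)
$l{\left(M,U \right)} = 8$ ($l{\left(M,U \right)} = \left(-2\right) \left(-4\right) = 8$)
$\left(l{\left(1 - F{\left(2 \right)},-18 \right)} + 245\right) 389 = \left(8 + 245\right) 389 = 253 \cdot 389 = 98417$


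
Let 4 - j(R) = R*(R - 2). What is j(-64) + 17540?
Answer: 13320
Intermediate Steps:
j(R) = 4 - R*(-2 + R) (j(R) = 4 - R*(R - 2) = 4 - R*(-2 + R))
j(-64) + 17540 = (4 - 1*(-64)**2 + 2*(-64)) + 17540 = (4 - 1*4096 - 128) + 17540 = (4 - 4096 - 128) + 17540 = -4220 + 17540 = 13320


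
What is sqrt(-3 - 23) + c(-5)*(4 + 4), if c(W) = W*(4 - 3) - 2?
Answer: -56 + I*sqrt(26) ≈ -56.0 + 5.099*I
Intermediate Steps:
c(W) = -2 + W (c(W) = W*1 - 2 = W - 2 = -2 + W)
sqrt(-3 - 23) + c(-5)*(4 + 4) = sqrt(-3 - 23) + (-2 - 5)*(4 + 4) = sqrt(-26) - 7*8 = I*sqrt(26) - 56 = -56 + I*sqrt(26)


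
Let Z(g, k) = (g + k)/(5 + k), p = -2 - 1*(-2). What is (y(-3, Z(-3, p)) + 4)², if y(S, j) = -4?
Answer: 0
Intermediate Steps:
p = 0 (p = -2 + 2 = 0)
Z(g, k) = (g + k)/(5 + k)
(y(-3, Z(-3, p)) + 4)² = (-4 + 4)² = 0² = 0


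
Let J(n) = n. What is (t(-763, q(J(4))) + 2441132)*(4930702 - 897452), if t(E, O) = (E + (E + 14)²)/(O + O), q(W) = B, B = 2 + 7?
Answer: 29913683569250/3 ≈ 9.9712e+12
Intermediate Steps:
B = 9
q(W) = 9
t(E, O) = (E + (14 + E)²)/(2*O) (t(E, O) = (E + (14 + E)²)/((2*O)) = (E + (14 + E)²)*(1/(2*O)) = (E + (14 + E)²)/(2*O))
(t(-763, q(J(4))) + 2441132)*(4930702 - 897452) = ((½)*(-763 + (14 - 763)²)/9 + 2441132)*(4930702 - 897452) = ((½)*(⅑)*(-763 + (-749)²) + 2441132)*4033250 = ((½)*(⅑)*(-763 + 561001) + 2441132)*4033250 = ((½)*(⅑)*560238 + 2441132)*4033250 = (93373/3 + 2441132)*4033250 = (7416769/3)*4033250 = 29913683569250/3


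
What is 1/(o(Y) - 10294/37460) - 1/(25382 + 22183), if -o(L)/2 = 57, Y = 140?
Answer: -893032817/101806556355 ≈ -0.0087719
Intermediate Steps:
o(L) = -114 (o(L) = -2*57 = -114)
1/(o(Y) - 10294/37460) - 1/(25382 + 22183) = 1/(-114 - 10294/37460) - 1/(25382 + 22183) = 1/(-114 - 10294*1/37460) - 1/47565 = 1/(-114 - 5147/18730) - 1*1/47565 = 1/(-2140367/18730) - 1/47565 = -18730/2140367 - 1/47565 = -893032817/101806556355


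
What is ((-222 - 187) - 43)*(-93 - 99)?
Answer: 86784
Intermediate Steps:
((-222 - 187) - 43)*(-93 - 99) = (-409 - 43)*(-192) = -452*(-192) = 86784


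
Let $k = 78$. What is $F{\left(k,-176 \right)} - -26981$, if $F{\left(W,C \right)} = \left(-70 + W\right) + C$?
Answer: $26813$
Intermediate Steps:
$F{\left(W,C \right)} = -70 + C + W$
$F{\left(k,-176 \right)} - -26981 = \left(-70 - 176 + 78\right) - -26981 = -168 + 26981 = 26813$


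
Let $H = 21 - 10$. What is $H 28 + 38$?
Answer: $346$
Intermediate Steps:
$H = 11$
$H 28 + 38 = 11 \cdot 28 + 38 = 308 + 38 = 346$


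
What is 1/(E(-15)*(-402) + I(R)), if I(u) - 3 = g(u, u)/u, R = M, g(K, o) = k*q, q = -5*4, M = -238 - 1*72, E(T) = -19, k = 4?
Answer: 31/236879 ≈ 0.00013087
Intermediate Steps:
M = -310 (M = -238 - 72 = -310)
q = -20
g(K, o) = -80 (g(K, o) = 4*(-20) = -80)
R = -310
I(u) = 3 - 80/u
1/(E(-15)*(-402) + I(R)) = 1/(-19*(-402) + (3 - 80/(-310))) = 1/(7638 + (3 - 80*(-1/310))) = 1/(7638 + (3 + 8/31)) = 1/(7638 + 101/31) = 1/(236879/31) = 31/236879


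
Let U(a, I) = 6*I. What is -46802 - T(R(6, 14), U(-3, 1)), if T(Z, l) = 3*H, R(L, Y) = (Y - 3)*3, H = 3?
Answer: -46811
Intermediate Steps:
R(L, Y) = -9 + 3*Y (R(L, Y) = (-3 + Y)*3 = -9 + 3*Y)
T(Z, l) = 9 (T(Z, l) = 3*3 = 9)
-46802 - T(R(6, 14), U(-3, 1)) = -46802 - 1*9 = -46802 - 9 = -46811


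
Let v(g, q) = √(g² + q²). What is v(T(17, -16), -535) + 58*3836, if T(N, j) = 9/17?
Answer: 222488 + √82719106/17 ≈ 2.2302e+5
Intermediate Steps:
T(N, j) = 9/17 (T(N, j) = 9*(1/17) = 9/17)
v(T(17, -16), -535) + 58*3836 = √((9/17)² + (-535)²) + 58*3836 = √(81/289 + 286225) + 222488 = √(82719106/289) + 222488 = √82719106/17 + 222488 = 222488 + √82719106/17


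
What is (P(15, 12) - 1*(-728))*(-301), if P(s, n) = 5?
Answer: -220633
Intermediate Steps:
(P(15, 12) - 1*(-728))*(-301) = (5 - 1*(-728))*(-301) = (5 + 728)*(-301) = 733*(-301) = -220633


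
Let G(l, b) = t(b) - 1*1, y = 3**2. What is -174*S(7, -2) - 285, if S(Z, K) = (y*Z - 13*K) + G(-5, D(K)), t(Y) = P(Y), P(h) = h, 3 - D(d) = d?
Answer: -16467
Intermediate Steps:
D(d) = 3 - d
y = 9
t(Y) = Y
G(l, b) = -1 + b (G(l, b) = b - 1*1 = b - 1 = -1 + b)
S(Z, K) = 2 - 14*K + 9*Z (S(Z, K) = (9*Z - 13*K) + (-1 + (3 - K)) = (-13*K + 9*Z) + (2 - K) = 2 - 14*K + 9*Z)
-174*S(7, -2) - 285 = -174*(2 - 14*(-2) + 9*7) - 285 = -174*(2 + 28 + 63) - 285 = -174*93 - 285 = -16182 - 285 = -16467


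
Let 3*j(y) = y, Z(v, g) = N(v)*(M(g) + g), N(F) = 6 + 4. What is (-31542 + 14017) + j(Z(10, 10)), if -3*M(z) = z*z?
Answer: -158425/9 ≈ -17603.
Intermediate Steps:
M(z) = -z**2/3 (M(z) = -z*z/3 = -z**2/3)
N(F) = 10
Z(v, g) = 10*g - 10*g**2/3 (Z(v, g) = 10*(-g**2/3 + g) = 10*(g - g**2/3) = 10*g - 10*g**2/3)
j(y) = y/3
(-31542 + 14017) + j(Z(10, 10)) = (-31542 + 14017) + ((10/3)*10*(3 - 1*10))/3 = -17525 + ((10/3)*10*(3 - 10))/3 = -17525 + ((10/3)*10*(-7))/3 = -17525 + (1/3)*(-700/3) = -17525 - 700/9 = -158425/9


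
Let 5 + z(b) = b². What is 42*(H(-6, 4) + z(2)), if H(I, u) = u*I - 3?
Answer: -1176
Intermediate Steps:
H(I, u) = -3 + I*u (H(I, u) = I*u - 3 = -3 + I*u)
z(b) = -5 + b²
42*(H(-6, 4) + z(2)) = 42*((-3 - 6*4) + (-5 + 2²)) = 42*((-3 - 24) + (-5 + 4)) = 42*(-27 - 1) = 42*(-28) = -1176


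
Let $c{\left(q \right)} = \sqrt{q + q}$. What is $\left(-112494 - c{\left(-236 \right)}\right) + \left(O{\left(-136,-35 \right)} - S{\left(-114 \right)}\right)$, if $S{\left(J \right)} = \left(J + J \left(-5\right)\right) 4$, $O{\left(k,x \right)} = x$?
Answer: $-114353 - 2 i \sqrt{118} \approx -1.1435 \cdot 10^{5} - 21.726 i$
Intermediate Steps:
$c{\left(q \right)} = \sqrt{2} \sqrt{q}$ ($c{\left(q \right)} = \sqrt{2 q} = \sqrt{2} \sqrt{q}$)
$S{\left(J \right)} = - 16 J$ ($S{\left(J \right)} = \left(J - 5 J\right) 4 = - 4 J 4 = - 16 J$)
$\left(-112494 - c{\left(-236 \right)}\right) + \left(O{\left(-136,-35 \right)} - S{\left(-114 \right)}\right) = \left(-112494 - \sqrt{2} \sqrt{-236}\right) - \left(35 - -1824\right) = \left(-112494 - \sqrt{2} \cdot 2 i \sqrt{59}\right) - 1859 = \left(-112494 - 2 i \sqrt{118}\right) - 1859 = -114353 - 2 i \sqrt{118}$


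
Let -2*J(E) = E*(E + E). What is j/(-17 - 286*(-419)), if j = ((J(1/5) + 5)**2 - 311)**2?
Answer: 32040642001/46803515625 ≈ 0.68458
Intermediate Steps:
J(E) = -E**2 (J(E) = -E*(E + E)/2 = -E*2*E/2 = -E**2)
j = 32040642001/390625 (j = ((-(1/5)**2 + 5)**2 - 311)**2 = ((-1*1/25 + 5)**2 - 311)**2 = ((-1/25 + 5)**2 - 311)**2 = ((124/25)**2 - 311)**2 = (15376/625 - 311)**2 = (-178999/625)**2 = 32040642001/390625 ≈ 82024.)
j/(-17 - 286*(-419)) = 32040642001/(390625*(-17 - 286*(-419))) = 32040642001/(390625*(-17 + 119834)) = (32040642001/390625)/119817 = (32040642001/390625)*(1/119817) = 32040642001/46803515625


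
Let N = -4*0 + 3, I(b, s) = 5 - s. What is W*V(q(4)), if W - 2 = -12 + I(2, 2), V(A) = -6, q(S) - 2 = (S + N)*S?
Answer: 42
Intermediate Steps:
N = 3 (N = 0 + 3 = 3)
q(S) = 2 + S*(3 + S) (q(S) = 2 + (S + 3)*S = 2 + (3 + S)*S = 2 + S*(3 + S))
W = -7 (W = 2 + (-12 + (5 - 1*2)) = 2 + (-12 + (5 - 2)) = 2 + (-12 + 3) = 2 - 9 = -7)
W*V(q(4)) = -7*(-6) = 42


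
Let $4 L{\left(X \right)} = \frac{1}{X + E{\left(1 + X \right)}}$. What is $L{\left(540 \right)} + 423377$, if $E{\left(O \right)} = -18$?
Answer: $\frac{884011177}{2088} \approx 4.2338 \cdot 10^{5}$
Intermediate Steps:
$L{\left(X \right)} = \frac{1}{4 \left(-18 + X\right)}$ ($L{\left(X \right)} = \frac{1}{4 \left(X - 18\right)} = \frac{1}{4 \left(-18 + X\right)}$)
$L{\left(540 \right)} + 423377 = \frac{1}{4 \left(-18 + 540\right)} + 423377 = \frac{1}{4 \cdot 522} + 423377 = \frac{1}{4} \cdot \frac{1}{522} + 423377 = \frac{1}{2088} + 423377 = \frac{884011177}{2088}$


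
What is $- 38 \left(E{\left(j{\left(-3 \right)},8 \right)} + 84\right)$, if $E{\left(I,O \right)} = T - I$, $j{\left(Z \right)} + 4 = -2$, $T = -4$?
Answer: $-3268$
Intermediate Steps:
$j{\left(Z \right)} = -6$ ($j{\left(Z \right)} = -4 - 2 = -6$)
$E{\left(I,O \right)} = -4 - I$
$- 38 \left(E{\left(j{\left(-3 \right)},8 \right)} + 84\right) = - 38 \left(\left(-4 - -6\right) + 84\right) = - 38 \left(\left(-4 + 6\right) + 84\right) = - 38 \left(2 + 84\right) = \left(-38\right) 86 = -3268$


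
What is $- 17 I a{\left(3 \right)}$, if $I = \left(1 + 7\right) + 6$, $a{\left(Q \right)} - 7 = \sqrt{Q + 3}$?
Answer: $-1666 - 238 \sqrt{6} \approx -2249.0$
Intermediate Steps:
$a{\left(Q \right)} = 7 + \sqrt{3 + Q}$ ($a{\left(Q \right)} = 7 + \sqrt{Q + 3} = 7 + \sqrt{3 + Q}$)
$I = 14$ ($I = 8 + 6 = 14$)
$- 17 I a{\left(3 \right)} = \left(-17\right) 14 \left(7 + \sqrt{3 + 3}\right) = - 238 \left(7 + \sqrt{6}\right) = -1666 - 238 \sqrt{6}$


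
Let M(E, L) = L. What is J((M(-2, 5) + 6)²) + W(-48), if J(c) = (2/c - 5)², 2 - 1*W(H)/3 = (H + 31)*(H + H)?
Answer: -71230881/14641 ≈ -4865.2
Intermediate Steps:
W(H) = 6 - 6*H*(31 + H) (W(H) = 6 - 3*(H + 31)*(H + H) = 6 - 3*(31 + H)*2*H = 6 - 6*H*(31 + H))
J(c) = (-5 + 2/c)²
J((M(-2, 5) + 6)²) + W(-48) = (-2 + 5*(5 + 6)²)²/((5 + 6)²)² + (6 - 186*(-48) - 6*(-48)²) = (-2 + 5*11²)²/(11²)² + (6 + 8928 - 6*2304) = (-2 + 5*121)²/121² + (6 + 8928 - 13824) = (-2 + 605)²/14641 - 4890 = (1/14641)*603² - 4890 = (1/14641)*363609 - 4890 = 363609/14641 - 4890 = -71230881/14641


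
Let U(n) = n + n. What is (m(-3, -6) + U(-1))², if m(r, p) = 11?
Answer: 81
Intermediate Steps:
U(n) = 2*n
(m(-3, -6) + U(-1))² = (11 + 2*(-1))² = (11 - 2)² = 9² = 81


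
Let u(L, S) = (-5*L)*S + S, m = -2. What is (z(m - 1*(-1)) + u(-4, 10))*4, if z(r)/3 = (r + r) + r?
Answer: 804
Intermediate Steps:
z(r) = 9*r (z(r) = 3*((r + r) + r) = 3*(2*r + r) = 3*(3*r) = 9*r)
u(L, S) = S - 5*L*S (u(L, S) = -5*L*S + S = S - 5*L*S)
(z(m - 1*(-1)) + u(-4, 10))*4 = (9*(-2 - 1*(-1)) + 10*(1 - 5*(-4)))*4 = (9*(-2 + 1) + 10*(1 + 20))*4 = (9*(-1) + 10*21)*4 = (-9 + 210)*4 = 201*4 = 804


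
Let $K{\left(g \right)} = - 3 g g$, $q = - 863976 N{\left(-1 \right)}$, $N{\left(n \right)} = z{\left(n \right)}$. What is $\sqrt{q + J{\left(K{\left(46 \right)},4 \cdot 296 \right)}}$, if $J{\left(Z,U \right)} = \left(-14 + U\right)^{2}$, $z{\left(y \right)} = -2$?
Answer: $2 \sqrt{774213} \approx 1759.8$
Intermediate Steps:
$N{\left(n \right)} = -2$
$q = 1727952$ ($q = \left(-863976\right) \left(-2\right) = 1727952$)
$K{\left(g \right)} = - 3 g^{2}$
$\sqrt{q + J{\left(K{\left(46 \right)},4 \cdot 296 \right)}} = \sqrt{1727952 + \left(-14 + 4 \cdot 296\right)^{2}} = \sqrt{1727952 + \left(-14 + 1184\right)^{2}} = \sqrt{1727952 + 1170^{2}} = \sqrt{1727952 + 1368900} = \sqrt{3096852} = 2 \sqrt{774213}$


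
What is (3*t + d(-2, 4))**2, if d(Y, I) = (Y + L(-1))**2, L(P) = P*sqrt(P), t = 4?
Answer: 209 + 120*I ≈ 209.0 + 120.0*I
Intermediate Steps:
L(P) = P**(3/2)
d(Y, I) = (Y - I)**2 (d(Y, I) = (Y + (-1)**(3/2))**2 = (Y - I)**2)
(3*t + d(-2, 4))**2 = (3*4 + (-2 - I)**2)**2 = (12 + (-2 - I)**2)**2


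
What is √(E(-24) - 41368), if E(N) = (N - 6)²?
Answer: 2*I*√10117 ≈ 201.17*I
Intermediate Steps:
E(N) = (-6 + N)²
√(E(-24) - 41368) = √((-6 - 24)² - 41368) = √((-30)² - 41368) = √(900 - 41368) = √(-40468) = 2*I*√10117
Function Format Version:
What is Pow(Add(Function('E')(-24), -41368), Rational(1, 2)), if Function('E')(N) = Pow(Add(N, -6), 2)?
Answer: Mul(2, I, Pow(10117, Rational(1, 2))) ≈ Mul(201.17, I)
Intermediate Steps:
Function('E')(N) = Pow(Add(-6, N), 2)
Pow(Add(Function('E')(-24), -41368), Rational(1, 2)) = Pow(Add(Pow(Add(-6, -24), 2), -41368), Rational(1, 2)) = Pow(Add(Pow(-30, 2), -41368), Rational(1, 2)) = Pow(Add(900, -41368), Rational(1, 2)) = Pow(-40468, Rational(1, 2)) = Mul(2, I, Pow(10117, Rational(1, 2)))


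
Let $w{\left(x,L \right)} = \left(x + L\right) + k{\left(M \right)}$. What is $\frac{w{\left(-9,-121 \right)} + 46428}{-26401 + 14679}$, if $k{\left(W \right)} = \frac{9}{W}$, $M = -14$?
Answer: $- \frac{648163}{164108} \approx -3.9496$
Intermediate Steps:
$w{\left(x,L \right)} = - \frac{9}{14} + L + x$ ($w{\left(x,L \right)} = \left(x + L\right) + \frac{9}{-14} = \left(L + x\right) + 9 \left(- \frac{1}{14}\right) = \left(L + x\right) - \frac{9}{14} = - \frac{9}{14} + L + x$)
$\frac{w{\left(-9,-121 \right)} + 46428}{-26401 + 14679} = \frac{\left(- \frac{9}{14} - 121 - 9\right) + 46428}{-26401 + 14679} = \frac{- \frac{1829}{14} + 46428}{-11722} = \frac{648163}{14} \left(- \frac{1}{11722}\right) = - \frac{648163}{164108}$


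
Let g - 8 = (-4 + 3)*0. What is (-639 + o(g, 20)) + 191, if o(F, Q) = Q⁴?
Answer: 159552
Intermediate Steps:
g = 8 (g = 8 + (-4 + 3)*0 = 8 - 1*0 = 8 + 0 = 8)
(-639 + o(g, 20)) + 191 = (-639 + 20⁴) + 191 = (-639 + 160000) + 191 = 159361 + 191 = 159552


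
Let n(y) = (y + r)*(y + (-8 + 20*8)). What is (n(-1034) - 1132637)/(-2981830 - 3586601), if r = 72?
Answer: 284153/6568431 ≈ 0.043260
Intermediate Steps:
n(y) = (72 + y)*(152 + y) (n(y) = (y + 72)*(y + (-8 + 20*8)) = (72 + y)*(y + (-8 + 160)) = (72 + y)*(y + 152) = (72 + y)*(152 + y))
(n(-1034) - 1132637)/(-2981830 - 3586601) = ((10944 + (-1034)² + 224*(-1034)) - 1132637)/(-2981830 - 3586601) = ((10944 + 1069156 - 231616) - 1132637)/(-6568431) = (848484 - 1132637)*(-1/6568431) = -284153*(-1/6568431) = 284153/6568431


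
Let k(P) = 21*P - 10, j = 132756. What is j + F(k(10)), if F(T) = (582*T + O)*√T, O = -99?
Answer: 132756 + 1163010*√2 ≈ 1.7775e+6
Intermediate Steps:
k(P) = -10 + 21*P
F(T) = √T*(-99 + 582*T) (F(T) = (582*T - 99)*√T = (-99 + 582*T)*√T = √T*(-99 + 582*T))
j + F(k(10)) = 132756 + √(-10 + 21*10)*(-99 + 582*(-10 + 21*10)) = 132756 + √(-10 + 210)*(-99 + 582*(-10 + 210)) = 132756 + √200*(-99 + 582*200) = 132756 + (10*√2)*(-99 + 116400) = 132756 + (10*√2)*116301 = 132756 + 1163010*√2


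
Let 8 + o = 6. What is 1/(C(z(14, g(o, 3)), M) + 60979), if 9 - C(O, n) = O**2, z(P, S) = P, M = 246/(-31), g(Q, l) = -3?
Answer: 1/60792 ≈ 1.6450e-5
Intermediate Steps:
o = -2 (o = -8 + 6 = -2)
M = -246/31 (M = 246*(-1/31) = -246/31 ≈ -7.9355)
C(O, n) = 9 - O**2
1/(C(z(14, g(o, 3)), M) + 60979) = 1/((9 - 1*14**2) + 60979) = 1/((9 - 1*196) + 60979) = 1/((9 - 196) + 60979) = 1/(-187 + 60979) = 1/60792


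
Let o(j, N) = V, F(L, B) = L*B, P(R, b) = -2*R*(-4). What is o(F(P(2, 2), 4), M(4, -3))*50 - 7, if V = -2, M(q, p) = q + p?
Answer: -107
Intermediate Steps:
M(q, p) = p + q
P(R, b) = 8*R
F(L, B) = B*L
o(j, N) = -2
o(F(P(2, 2), 4), M(4, -3))*50 - 7 = -2*50 - 7 = -100 - 7 = -107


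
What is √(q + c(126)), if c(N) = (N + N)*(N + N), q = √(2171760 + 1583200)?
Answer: 2*√(15876 + √234685) ≈ 255.82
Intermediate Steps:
q = 4*√234685 (q = √3754960 = 4*√234685 ≈ 1937.8)
c(N) = 4*N² (c(N) = (2*N)*(2*N) = 4*N²)
√(q + c(126)) = √(4*√234685 + 4*126²) = √(4*√234685 + 4*15876) = √(4*√234685 + 63504) = √(63504 + 4*√234685)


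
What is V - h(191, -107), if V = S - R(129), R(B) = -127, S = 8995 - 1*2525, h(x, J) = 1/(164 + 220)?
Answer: 2533247/384 ≈ 6597.0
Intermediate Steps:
h(x, J) = 1/384
S = 6470 (S = 8995 - 2525 = 6470)
V = 6597 (V = 6470 - 1*(-127) = 6470 + 127 = 6597)
V - h(191, -107) = 6597 - 1*1/384 = 6597 - 1/384 = 2533247/384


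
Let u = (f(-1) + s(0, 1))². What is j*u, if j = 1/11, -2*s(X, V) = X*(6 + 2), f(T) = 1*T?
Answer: 1/11 ≈ 0.090909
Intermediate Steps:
f(T) = T
s(X, V) = -4*X (s(X, V) = -X*(6 + 2)/2 = -X*8/2 = -4*X)
j = 1/11 ≈ 0.090909
u = 1 (u = (-1 - 4*0)² = (-1 + 0)² = (-1)² = 1)
j*u = (1/11)*1 = 1/11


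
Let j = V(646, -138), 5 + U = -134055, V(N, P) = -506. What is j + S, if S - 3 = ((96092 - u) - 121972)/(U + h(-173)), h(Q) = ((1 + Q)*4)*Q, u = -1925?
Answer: -2513051/5012 ≈ -501.41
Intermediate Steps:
U = -134060 (U = -5 - 134055 = -134060)
j = -506
h(Q) = Q*(4 + 4*Q) (h(Q) = (4 + 4*Q)*Q = Q*(4 + 4*Q))
S = 23021/5012 (S = 3 + ((96092 - 1*(-1925)) - 121972)/(-134060 + 4*(-173)*(1 - 173)) = 3 + ((96092 + 1925) - 121972)/(-134060 + 4*(-173)*(-172)) = 3 + (98017 - 121972)/(-134060 + 119024) = 3 - 23955/(-15036) = 3 - 23955*(-1/15036) = 3 + 7985/5012 = 23021/5012 ≈ 4.5932)
j + S = -506 + 23021/5012 = -2513051/5012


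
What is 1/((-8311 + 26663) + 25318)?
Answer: 1/43670 ≈ 2.2899e-5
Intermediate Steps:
1/((-8311 + 26663) + 25318) = 1/(18352 + 25318) = 1/43670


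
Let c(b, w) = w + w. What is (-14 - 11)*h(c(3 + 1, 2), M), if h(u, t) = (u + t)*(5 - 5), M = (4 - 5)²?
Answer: 0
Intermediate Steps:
M = 1 (M = (-1)² = 1)
c(b, w) = 2*w
h(u, t) = 0 (h(u, t) = (t + u)*0 = 0)
(-14 - 11)*h(c(3 + 1, 2), M) = (-14 - 11)*0 = -25*0 = 0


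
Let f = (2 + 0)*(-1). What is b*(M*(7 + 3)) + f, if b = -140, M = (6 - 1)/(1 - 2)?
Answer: 6998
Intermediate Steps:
M = -5 (M = 5/(-1) = 5*(-1) = -5)
f = -2 (f = 2*(-1) = -2)
b*(M*(7 + 3)) + f = -(-700)*(7 + 3) - 2 = -(-700)*10 - 2 = -140*(-50) - 2 = 7000 - 2 = 6998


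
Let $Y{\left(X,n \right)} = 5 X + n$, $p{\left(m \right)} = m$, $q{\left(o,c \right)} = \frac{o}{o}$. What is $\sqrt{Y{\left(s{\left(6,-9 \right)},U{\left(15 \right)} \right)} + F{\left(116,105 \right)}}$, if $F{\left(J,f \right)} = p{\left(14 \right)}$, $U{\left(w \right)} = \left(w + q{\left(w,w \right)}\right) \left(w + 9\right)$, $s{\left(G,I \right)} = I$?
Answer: $\sqrt{353} \approx 18.788$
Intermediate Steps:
$q{\left(o,c \right)} = 1$
$U{\left(w \right)} = \left(1 + w\right) \left(9 + w\right)$ ($U{\left(w \right)} = \left(w + 1\right) \left(w + 9\right) = \left(1 + w\right) \left(9 + w\right)$)
$Y{\left(X,n \right)} = n + 5 X$
$F{\left(J,f \right)} = 14$
$\sqrt{Y{\left(s{\left(6,-9 \right)},U{\left(15 \right)} \right)} + F{\left(116,105 \right)}} = \sqrt{\left(\left(9 + 15^{2} + 10 \cdot 15\right) + 5 \left(-9\right)\right) + 14} = \sqrt{\left(\left(9 + 225 + 150\right) - 45\right) + 14} = \sqrt{\left(384 - 45\right) + 14} = \sqrt{339 + 14} = \sqrt{353}$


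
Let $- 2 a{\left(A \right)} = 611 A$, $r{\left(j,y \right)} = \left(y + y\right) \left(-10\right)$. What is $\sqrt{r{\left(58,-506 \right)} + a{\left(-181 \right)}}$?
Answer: $\frac{\sqrt{261662}}{2} \approx 255.76$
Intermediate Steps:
$r{\left(j,y \right)} = - 20 y$ ($r{\left(j,y \right)} = 2 y \left(-10\right) = - 20 y$)
$a{\left(A \right)} = - \frac{611 A}{2}$
$\sqrt{r{\left(58,-506 \right)} + a{\left(-181 \right)}} = \sqrt{\left(-20\right) \left(-506\right) - - \frac{110591}{2}} = \sqrt{10120 + \frac{110591}{2}} = \sqrt{\frac{130831}{2}} = \frac{\sqrt{261662}}{2}$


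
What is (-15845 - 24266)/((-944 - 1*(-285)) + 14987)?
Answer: -40111/14328 ≈ -2.7995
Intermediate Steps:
(-15845 - 24266)/((-944 - 1*(-285)) + 14987) = -40111/((-944 + 285) + 14987) = -40111/(-659 + 14987) = -40111/14328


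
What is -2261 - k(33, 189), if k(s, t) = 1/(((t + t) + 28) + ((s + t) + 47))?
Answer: -1526176/675 ≈ -2261.0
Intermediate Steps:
k(s, t) = 1/(75 + s + 3*t) (k(s, t) = 1/((2*t + 28) + (47 + s + t)) = 1/((28 + 2*t) + (47 + s + t)) = 1/(75 + s + 3*t))
-2261 - k(33, 189) = -2261 - 1/(75 + 33 + 3*189) = -2261 - 1/(75 + 33 + 567) = -2261 - 1/675 = -1526176/675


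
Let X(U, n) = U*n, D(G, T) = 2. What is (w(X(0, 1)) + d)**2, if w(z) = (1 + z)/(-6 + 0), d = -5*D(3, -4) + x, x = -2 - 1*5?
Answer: 10609/36 ≈ 294.69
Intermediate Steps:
x = -7 (x = -2 - 5 = -7)
d = -17 (d = -5*2 - 7 = -10 - 7 = -17)
w(z) = -1/6 - z/6 (w(z) = (1 + z)/(-6) = (1 + z)*(-1/6) = -1/6 - z/6)
(w(X(0, 1)) + d)**2 = ((-1/6 - 0) - 17)**2 = ((-1/6 - 1/6*0) - 17)**2 = ((-1/6 + 0) - 17)**2 = (-1/6 - 17)**2 = (-103/6)**2 = 10609/36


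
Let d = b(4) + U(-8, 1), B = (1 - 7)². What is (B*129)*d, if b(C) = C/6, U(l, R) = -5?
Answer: -20124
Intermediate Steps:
B = 36 (B = (-6)² = 36)
b(C) = C/6 (b(C) = C*(⅙) = C/6)
d = -13/3 (d = (⅙)*4 - 5 = ⅔ - 5 = -13/3 ≈ -4.3333)
(B*129)*d = (36*129)*(-13/3) = 4644*(-13/3) = -20124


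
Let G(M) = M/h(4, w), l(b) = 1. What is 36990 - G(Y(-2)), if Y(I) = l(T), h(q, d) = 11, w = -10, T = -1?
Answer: 406889/11 ≈ 36990.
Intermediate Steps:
Y(I) = 1
G(M) = M/11
36990 - G(Y(-2)) = 36990 - 1/11 = 406889/11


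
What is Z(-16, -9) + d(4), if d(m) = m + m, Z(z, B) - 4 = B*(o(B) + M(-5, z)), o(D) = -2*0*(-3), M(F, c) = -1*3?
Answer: 39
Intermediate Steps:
M(F, c) = -3
o(D) = 0 (o(D) = 0*(-3) = 0)
Z(z, B) = 4 - 3*B (Z(z, B) = 4 + B*(0 - 3) = 4 + B*(-3) = 4 - 3*B)
d(m) = 2*m
Z(-16, -9) + d(4) = (4 - 3*(-9)) + 2*4 = (4 + 27) + 8 = 31 + 8 = 39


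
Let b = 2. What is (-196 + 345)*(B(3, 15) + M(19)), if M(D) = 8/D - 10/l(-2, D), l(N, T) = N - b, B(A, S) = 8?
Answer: 61835/38 ≈ 1627.2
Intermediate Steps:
l(N, T) = -2 + N (l(N, T) = N - 1*2 = N - 2 = -2 + N)
M(D) = 5/2 + 8/D (M(D) = 8/D - 10/(-2 - 2) = 8/D - 10/(-4) = 8/D - 10*(-¼) = 8/D + 5/2 = 5/2 + 8/D)
(-196 + 345)*(B(3, 15) + M(19)) = (-196 + 345)*(8 + (5/2 + 8/19)) = 149*(8 + (5/2 + 8*(1/19))) = 149*(8 + (5/2 + 8/19)) = 149*(8 + 111/38) = 149*(415/38) = 61835/38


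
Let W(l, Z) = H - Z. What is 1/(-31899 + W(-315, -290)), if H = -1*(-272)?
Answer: -1/31337 ≈ -3.1911e-5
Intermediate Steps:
H = 272
W(l, Z) = 272 - Z
1/(-31899 + W(-315, -290)) = 1/(-31899 + (272 - 1*(-290))) = 1/(-31899 + (272 + 290)) = 1/(-31899 + 562) = 1/(-31337) = -1/31337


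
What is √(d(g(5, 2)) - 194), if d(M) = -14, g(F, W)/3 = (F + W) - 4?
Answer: 4*I*√13 ≈ 14.422*I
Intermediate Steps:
g(F, W) = -12 + 3*F + 3*W (g(F, W) = 3*((F + W) - 4) = 3*(-4 + F + W) = -12 + 3*F + 3*W)
√(d(g(5, 2)) - 194) = √(-14 - 194) = √(-208) = 4*I*√13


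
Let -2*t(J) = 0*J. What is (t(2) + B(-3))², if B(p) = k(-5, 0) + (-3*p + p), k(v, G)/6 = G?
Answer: 36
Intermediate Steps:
k(v, G) = 6*G
B(p) = -2*p (B(p) = 6*0 + (-3*p + p) = 0 - 2*p = -2*p)
t(J) = 0 (t(J) = -0*J = -½*0 = 0)
(t(2) + B(-3))² = (0 - 2*(-3))² = (0 + 6)² = 6² = 36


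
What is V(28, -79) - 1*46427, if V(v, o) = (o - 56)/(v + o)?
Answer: -789214/17 ≈ -46424.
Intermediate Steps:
V(v, o) = (-56 + o)/(o + v)
V(28, -79) - 1*46427 = (-56 - 79)/(-79 + 28) - 1*46427 = -135/(-51) - 46427 = -1/51*(-135) - 46427 = 45/17 - 46427 = -789214/17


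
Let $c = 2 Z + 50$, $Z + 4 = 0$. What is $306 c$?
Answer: $12852$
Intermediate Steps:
$Z = -4$ ($Z = -4 + 0 = -4$)
$c = 42$ ($c = 2 \left(-4\right) + 50 = -8 + 50 = 42$)
$306 c = 306 \cdot 42 = 12852$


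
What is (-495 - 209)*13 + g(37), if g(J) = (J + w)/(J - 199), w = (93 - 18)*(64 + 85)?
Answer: -746918/81 ≈ -9221.2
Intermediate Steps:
w = 11175 (w = 75*149 = 11175)
g(J) = (11175 + J)/(-199 + J) (g(J) = (J + 11175)/(J - 199) = (11175 + J)/(-199 + J))
(-495 - 209)*13 + g(37) = (-495 - 209)*13 + (11175 + 37)/(-199 + 37) = -704*13 + 11212/(-162) = -9152 - 1/162*11212 = -9152 - 5606/81 = -746918/81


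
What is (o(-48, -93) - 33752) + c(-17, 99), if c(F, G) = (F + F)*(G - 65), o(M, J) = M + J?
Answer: -35049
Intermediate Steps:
o(M, J) = J + M
c(F, G) = 2*F*(-65 + G) (c(F, G) = (2*F)*(-65 + G) = 2*F*(-65 + G))
(o(-48, -93) - 33752) + c(-17, 99) = ((-93 - 48) - 33752) + 2*(-17)*(-65 + 99) = (-141 - 33752) + 2*(-17)*34 = -33893 - 1156 = -35049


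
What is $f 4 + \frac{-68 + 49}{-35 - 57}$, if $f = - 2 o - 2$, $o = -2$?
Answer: $\frac{755}{92} \approx 8.2065$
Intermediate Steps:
$f = 2$ ($f = \left(-2\right) \left(-2\right) - 2 = 4 - 2 = 2$)
$f 4 + \frac{-68 + 49}{-35 - 57} = 2 \cdot 4 + \frac{-68 + 49}{-35 - 57} = 8 - \frac{19}{-92} = 8 - - \frac{19}{92} = 8 + \frac{19}{92} = \frac{755}{92}$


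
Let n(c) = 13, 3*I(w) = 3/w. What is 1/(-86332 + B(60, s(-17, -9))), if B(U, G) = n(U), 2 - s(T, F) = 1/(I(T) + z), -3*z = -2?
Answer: -1/86319 ≈ -1.1585e-5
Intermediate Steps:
z = 2/3 (z = -1/3*(-2) = 2/3 ≈ 0.66667)
I(w) = 1/w (I(w) = (3/w)/3 = 1/w)
s(T, F) = 2 - 1/(2/3 + 1/T) (s(T, F) = 2 - 1/(1/T + 2/3) = 2 - 1/(2/3 + 1/T))
B(U, G) = 13
1/(-86332 + B(60, s(-17, -9))) = 1/(-86332 + 13) = 1/(-86319) = -1/86319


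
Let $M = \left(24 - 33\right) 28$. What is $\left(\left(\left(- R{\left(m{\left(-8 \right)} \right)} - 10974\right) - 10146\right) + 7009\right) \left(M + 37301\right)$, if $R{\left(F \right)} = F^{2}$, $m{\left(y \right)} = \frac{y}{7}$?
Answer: $- \frac{25619494647}{49} \approx -5.2285 \cdot 10^{8}$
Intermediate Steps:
$m{\left(y \right)} = \frac{y}{7}$ ($m{\left(y \right)} = y \frac{1}{7} = \frac{y}{7}$)
$M = -252$ ($M = \left(-9\right) 28 = -252$)
$\left(\left(\left(- R{\left(m{\left(-8 \right)} \right)} - 10974\right) - 10146\right) + 7009\right) \left(M + 37301\right) = \left(\left(\left(- \left(\frac{1}{7} \left(-8\right)\right)^{2} - 10974\right) - 10146\right) + 7009\right) \left(-252 + 37301\right) = \left(\left(\left(- \left(- \frac{8}{7}\right)^{2} - 10974\right) - 10146\right) + 7009\right) 37049 = \left(\left(\left(\left(-1\right) \frac{64}{49} - 10974\right) - 10146\right) + 7009\right) 37049 = \left(\left(\left(- \frac{64}{49} - 10974\right) - 10146\right) + 7009\right) 37049 = \left(\left(- \frac{537790}{49} - 10146\right) + 7009\right) 37049 = \left(- \frac{1034944}{49} + 7009\right) 37049 = \left(- \frac{691503}{49}\right) 37049 = - \frac{25619494647}{49}$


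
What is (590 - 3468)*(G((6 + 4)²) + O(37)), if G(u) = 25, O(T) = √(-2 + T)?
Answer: -71950 - 2878*√35 ≈ -88977.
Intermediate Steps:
(590 - 3468)*(G((6 + 4)²) + O(37)) = (590 - 3468)*(25 + √(-2 + 37)) = -2878*(25 + √35) = -71950 - 2878*√35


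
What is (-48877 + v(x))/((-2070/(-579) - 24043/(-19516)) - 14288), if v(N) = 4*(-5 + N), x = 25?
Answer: 183798194636/53798903005 ≈ 3.4164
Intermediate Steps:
v(N) = -20 + 4*N
(-48877 + v(x))/((-2070/(-579) - 24043/(-19516)) - 14288) = (-48877 + (-20 + 4*25))/((-2070/(-579) - 24043/(-19516)) - 14288) = (-48877 + (-20 + 100))/((-2070*(-1/579) - 24043*(-1/19516)) - 14288) = (-48877 + 80)/((690/193 + 24043/19516) - 14288) = -48797/(18106339/3766588 - 14288) = -48797/(-53798903005/3766588) = -48797*(-3766588/53798903005) = 183798194636/53798903005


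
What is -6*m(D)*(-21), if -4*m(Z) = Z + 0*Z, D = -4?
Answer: 126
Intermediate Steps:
m(Z) = -Z/4 (m(Z) = -(Z + 0*Z)/4 = -(Z + 0)/4 = -Z/4)
-6*m(D)*(-21) = -(-3)*(-4)/2*(-21) = -6*1*(-21) = -6*(-21) = 126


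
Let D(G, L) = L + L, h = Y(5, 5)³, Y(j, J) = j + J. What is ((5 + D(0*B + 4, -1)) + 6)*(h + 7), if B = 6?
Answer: 9063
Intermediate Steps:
Y(j, J) = J + j
h = 1000 (h = (5 + 5)³ = 10³ = 1000)
D(G, L) = 2*L
((5 + D(0*B + 4, -1)) + 6)*(h + 7) = ((5 + 2*(-1)) + 6)*(1000 + 7) = ((5 - 2) + 6)*1007 = (3 + 6)*1007 = 9*1007 = 9063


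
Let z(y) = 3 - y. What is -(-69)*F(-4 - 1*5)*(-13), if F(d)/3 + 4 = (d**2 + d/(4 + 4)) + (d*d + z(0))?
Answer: -3441789/8 ≈ -4.3022e+5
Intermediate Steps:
F(d) = -3 + 6*d**2 + 3*d/8 (F(d) = -12 + 3*((d**2 + d/(4 + 4)) + (d*d + (3 - 1*0))) = -12 + 3*((d**2 + d/8) + (d**2 + (3 + 0))) = -12 + 3*((d**2 + d/8) + (d**2 + 3)) = -12 + 3*((d**2 + d/8) + (3 + d**2)) = -12 + 3*(3 + 2*d**2 + d/8) = -12 + (9 + 6*d**2 + 3*d/8) = -3 + 6*d**2 + 3*d/8)
-(-69)*F(-4 - 1*5)*(-13) = -(-69)*(-3 + 6*(-4 - 1*5)**2 + 3*(-4 - 1*5)/8)*(-13) = -(-69)*(-3 + 6*(-4 - 5)**2 + 3*(-4 - 5)/8)*(-13) = -(-69)*(-3 + 6*(-9)**2 + (3/8)*(-9))*(-13) = -(-69)*(-3 + 6*81 - 27/8)*(-13) = -(-69)*(-3 + 486 - 27/8)*(-13) = -(-69)*3837/8*(-13) = -69*(-3837/8)*(-13) = (264753/8)*(-13) = -3441789/8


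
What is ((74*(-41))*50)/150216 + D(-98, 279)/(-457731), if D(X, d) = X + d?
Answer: -5788748483/5729876658 ≈ -1.0103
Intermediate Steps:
((74*(-41))*50)/150216 + D(-98, 279)/(-457731) = ((74*(-41))*50)/150216 + (-98 + 279)/(-457731) = -3034*50*(1/150216) + 181*(-1/457731) = -151700*1/150216 - 181/457731 = -37925/37554 - 181/457731 = -5788748483/5729876658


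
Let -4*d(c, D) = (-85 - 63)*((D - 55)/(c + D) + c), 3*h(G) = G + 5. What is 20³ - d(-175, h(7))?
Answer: 824446/57 ≈ 14464.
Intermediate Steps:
h(G) = 5/3 + G/3 (h(G) = (G + 5)/3 = (5 + G)/3 = 5/3 + G/3)
d(c, D) = 37*c + 37*(-55 + D)/(D + c) (d(c, D) = -(-85 - 63)*((D - 55)/(c + D) + c)/4 = -(-37)*((-55 + D)/(D + c) + c) = -(-37)*(c + (-55 + D)/(D + c)) = -(-148*c - 148*(-55 + D)/(D + c))/4 = 37*c + 37*(-55 + D)/(D + c))
20³ - d(-175, h(7)) = 20³ - 37*(-55 + (5/3 + (⅓)*7) + (-175)² + (5/3 + (⅓)*7)*(-175))/((5/3 + (⅓)*7) - 175) = 8000 - 37*(-55 + (5/3 + 7/3) + 30625 + (5/3 + 7/3)*(-175))/((5/3 + 7/3) - 175) = 8000 - 37*(-55 + 4 + 30625 + 4*(-175))/(4 - 175) = 8000 - 37*(-55 + 4 + 30625 - 700)/(-171) = 8000 - 37*(-1)*29874/171 = 8000 - 1*(-368446/57) = 8000 + 368446/57 = 824446/57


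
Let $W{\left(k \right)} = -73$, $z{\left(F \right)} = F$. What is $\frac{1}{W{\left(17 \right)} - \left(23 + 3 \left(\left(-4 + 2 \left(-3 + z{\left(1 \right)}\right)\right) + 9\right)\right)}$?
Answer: $- \frac{1}{99} \approx -0.010101$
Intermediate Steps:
$\frac{1}{W{\left(17 \right)} - \left(23 + 3 \left(\left(-4 + 2 \left(-3 + z{\left(1 \right)}\right)\right) + 9\right)\right)} = \frac{1}{-73 - \left(23 + 3 \left(\left(-4 + 2 \left(-3 + 1\right)\right) + 9\right)\right)} = \frac{1}{-73 - \left(23 + 3 \left(\left(-4 + 2 \left(-2\right)\right) + 9\right)\right)} = \frac{1}{-73 - \left(23 + 3 \left(\left(-4 - 4\right) + 9\right)\right)} = \frac{1}{-73 - \left(23 + 3 \left(-8 + 9\right)\right)} = \frac{1}{-73 - 26} = \frac{1}{-99} = - \frac{1}{99}$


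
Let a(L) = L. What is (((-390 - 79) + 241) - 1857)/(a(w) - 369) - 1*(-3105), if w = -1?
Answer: 230187/74 ≈ 3110.6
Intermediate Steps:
(((-390 - 79) + 241) - 1857)/(a(w) - 369) - 1*(-3105) = (((-390 - 79) + 241) - 1857)/(-1 - 369) - 1*(-3105) = ((-469 + 241) - 1857)/(-370) + 3105 = (-228 - 1857)*(-1/370) + 3105 = -2085*(-1/370) + 3105 = 417/74 + 3105 = 230187/74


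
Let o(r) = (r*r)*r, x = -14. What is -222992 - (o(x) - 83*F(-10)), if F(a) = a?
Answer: -221078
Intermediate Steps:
o(r) = r³ (o(r) = r²*r = r³)
-222992 - (o(x) - 83*F(-10)) = -222992 - ((-14)³ - 83*(-10)) = -222992 - (-2744 + 830) = -222992 - 1*(-1914) = -222992 + 1914 = -221078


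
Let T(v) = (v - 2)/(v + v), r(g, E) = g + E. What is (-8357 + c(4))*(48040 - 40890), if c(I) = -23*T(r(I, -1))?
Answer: -179339875/3 ≈ -5.9780e+7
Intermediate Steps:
r(g, E) = E + g
T(v) = (-2 + v)/(2*v) (T(v) = (-2 + v)/((2*v)) = (-2 + v)*(1/(2*v)) = (-2 + v)/(2*v))
c(I) = -23*(-3 + I)/(2*(-1 + I)) (c(I) = -23*(-2 + (-1 + I))/(2*(-1 + I)) = -23*(-3 + I)/(2*(-1 + I)))
(-8357 + c(4))*(48040 - 40890) = (-8357 + 23*(3 - 1*4)/(2*(-1 + 4)))*(48040 - 40890) = (-8357 + (23/2)*(3 - 4)/3)*7150 = (-8357 + (23/2)*(⅓)*(-1))*7150 = (-8357 - 23/6)*7150 = -50165/6*7150 = -179339875/3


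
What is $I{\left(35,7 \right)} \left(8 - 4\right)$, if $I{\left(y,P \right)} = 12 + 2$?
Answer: $56$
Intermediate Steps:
$I{\left(y,P \right)} = 14$
$I{\left(35,7 \right)} \left(8 - 4\right) = 14 \left(8 - 4\right) = 14 \cdot 4 = 56$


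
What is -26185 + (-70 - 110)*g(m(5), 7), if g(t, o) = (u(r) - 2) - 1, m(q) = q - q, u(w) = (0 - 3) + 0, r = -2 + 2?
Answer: -25105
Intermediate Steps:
r = 0
u(w) = -3 (u(w) = -3 + 0 = -3)
m(q) = 0
g(t, o) = -6 (g(t, o) = (-3 - 2) - 1 = -5 - 1 = -6)
-26185 + (-70 - 110)*g(m(5), 7) = -26185 + (-70 - 110)*(-6) = -26185 - 180*(-6) = -26185 + 1080 = -25105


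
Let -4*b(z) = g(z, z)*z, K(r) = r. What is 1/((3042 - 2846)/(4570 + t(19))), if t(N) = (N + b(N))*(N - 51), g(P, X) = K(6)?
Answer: 2437/98 ≈ 24.867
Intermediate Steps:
g(P, X) = 6
b(z) = -3*z/2
t(N) = -N*(-51 + N)/2 (t(N) = (N - 3*N/2)*(N - 51) = (-N/2)*(-51 + N) = -N*(-51 + N)/2)
1/((3042 - 2846)/(4570 + t(19))) = 1/((3042 - 2846)/(4570 + (½)*19*(51 - 1*19))) = 1/(196/(4570 + (½)*19*(51 - 19))) = 1/(196/(4570 + (½)*19*32)) = 1/(196/(4570 + 304)) = 1/(196/4874) = 1/(196*(1/4874)) = 1/(98/2437) = 2437/98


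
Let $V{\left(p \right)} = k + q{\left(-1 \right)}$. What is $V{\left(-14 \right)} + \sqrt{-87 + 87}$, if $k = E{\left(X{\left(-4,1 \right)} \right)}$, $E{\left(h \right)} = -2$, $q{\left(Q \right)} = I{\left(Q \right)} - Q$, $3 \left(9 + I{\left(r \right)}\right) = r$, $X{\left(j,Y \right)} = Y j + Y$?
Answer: $- \frac{31}{3} \approx -10.333$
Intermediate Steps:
$X{\left(j,Y \right)} = Y + Y j$
$I{\left(r \right)} = -9 + \frac{r}{3}$
$q{\left(Q \right)} = -9 - \frac{2 Q}{3}$ ($q{\left(Q \right)} = \left(-9 + \frac{Q}{3}\right) - Q = -9 - \frac{2 Q}{3}$)
$k = -2$
$V{\left(p \right)} = - \frac{31}{3}$ ($V{\left(p \right)} = -2 - \frac{25}{3} = - \frac{31}{3}$)
$V{\left(-14 \right)} + \sqrt{-87 + 87} = - \frac{31}{3} + \sqrt{-87 + 87} = - \frac{31}{3} + \sqrt{0} = - \frac{31}{3} + 0 = - \frac{31}{3}$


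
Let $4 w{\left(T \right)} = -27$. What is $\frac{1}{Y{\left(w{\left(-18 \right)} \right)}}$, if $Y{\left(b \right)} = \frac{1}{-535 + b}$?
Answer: $- \frac{2167}{4} \approx -541.75$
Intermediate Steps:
$w{\left(T \right)} = - \frac{27}{4}$ ($w{\left(T \right)} = \frac{1}{4} \left(-27\right) = - \frac{27}{4}$)
$\frac{1}{Y{\left(w{\left(-18 \right)} \right)}} = \frac{1}{\frac{1}{-535 - \frac{27}{4}}} = \frac{1}{\frac{1}{- \frac{2167}{4}}} = \frac{1}{- \frac{4}{2167}} = - \frac{2167}{4}$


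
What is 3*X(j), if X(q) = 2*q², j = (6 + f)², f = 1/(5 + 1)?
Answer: 1874161/216 ≈ 8676.7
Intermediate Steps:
f = ⅙ (f = 1/6 = ⅙ ≈ 0.16667)
j = 1369/36 (j = (6 + ⅙)² = (37/6)² = 1369/36 ≈ 38.028)
3*X(j) = 3*(2*(1369/36)²) = 3*(2*(1874161/1296)) = 3*(1874161/648) = 1874161/216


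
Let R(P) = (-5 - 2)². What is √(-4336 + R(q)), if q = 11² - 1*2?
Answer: I*√4287 ≈ 65.475*I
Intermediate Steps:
q = 119 (q = 121 - 2 = 119)
R(P) = 49 (R(P) = (-7)² = 49)
√(-4336 + R(q)) = √(-4336 + 49) = √(-4287) = I*√4287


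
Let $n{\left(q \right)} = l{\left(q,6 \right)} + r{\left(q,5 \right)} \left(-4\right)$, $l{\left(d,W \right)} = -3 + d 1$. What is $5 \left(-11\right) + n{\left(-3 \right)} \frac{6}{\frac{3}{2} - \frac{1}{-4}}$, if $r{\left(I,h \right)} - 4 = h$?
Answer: $-199$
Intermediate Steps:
$l{\left(d,W \right)} = -3 + d$
$r{\left(I,h \right)} = 4 + h$
$n{\left(q \right)} = -39 + q$ ($n{\left(q \right)} = \left(-3 + q\right) + \left(4 + 5\right) \left(-4\right) = \left(-3 + q\right) + 9 \left(-4\right) = \left(-3 + q\right) - 36 = -39 + q$)
$5 \left(-11\right) + n{\left(-3 \right)} \frac{6}{\frac{3}{2} - \frac{1}{-4}} = 5 \left(-11\right) + \left(-39 - 3\right) \frac{6}{\frac{3}{2} - \frac{1}{-4}} = -55 - 42 \frac{6}{3 \cdot \frac{1}{2} - - \frac{1}{4}} = -55 - 42 \frac{6}{\frac{3}{2} + \frac{1}{4}} = -55 - 42 \frac{6}{\frac{7}{4}} = -55 - 42 \cdot 6 \cdot \frac{4}{7} = -55 - 144 = -199$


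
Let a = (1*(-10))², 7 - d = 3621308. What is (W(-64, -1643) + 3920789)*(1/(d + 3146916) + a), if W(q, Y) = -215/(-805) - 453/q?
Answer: 1916509929836842959/4888063040 ≈ 3.9208e+8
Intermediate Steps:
d = -3621301 (d = 7 - 1*3621308 = 7 - 3621308 = -3621301)
W(q, Y) = 43/161 - 453/q (W(q, Y) = -215*(-1/805) - 453/q = 43/161 - 453/q)
a = 100 (a = (-10)² = 100)
(W(-64, -1643) + 3920789)*(1/(d + 3146916) + a) = ((43/161 - 453/(-64)) + 3920789)*(1/(-3621301 + 3146916) + 100) = ((43/161 - 453*(-1/64)) + 3920789)*(1/(-474385) + 100) = ((43/161 + 453/64) + 3920789)*(-1/474385 + 100) = (75685/10304 + 3920789)*(47438499/474385) = (40399885541/10304)*(47438499/474385) = 1916509929836842959/4888063040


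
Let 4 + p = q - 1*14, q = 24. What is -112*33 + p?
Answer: -3690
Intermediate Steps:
p = 6 (p = -4 + (24 - 1*14) = -4 + (24 - 14) = -4 + 10 = 6)
-112*33 + p = -112*33 + 6 = -3696 + 6 = -3690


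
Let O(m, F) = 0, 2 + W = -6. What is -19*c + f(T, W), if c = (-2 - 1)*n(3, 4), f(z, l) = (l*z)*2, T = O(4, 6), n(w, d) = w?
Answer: 171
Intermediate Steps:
W = -8 (W = -2 - 6 = -8)
T = 0
f(z, l) = 2*l*z
c = -9 (c = (-2 - 1)*3 = -3*3 = -9)
-19*c + f(T, W) = -19*(-9) + 2*(-8)*0 = 171 + 0 = 171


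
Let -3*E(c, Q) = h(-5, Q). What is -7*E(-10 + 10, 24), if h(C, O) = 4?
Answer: 28/3 ≈ 9.3333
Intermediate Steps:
E(c, Q) = -4/3 (E(c, Q) = -⅓*4 = -4/3)
-7*E(-10 + 10, 24) = -7*(-4/3) = 28/3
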